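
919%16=7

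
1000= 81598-80598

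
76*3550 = 269800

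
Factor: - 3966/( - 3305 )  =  2^1*3^1 * 5^( - 1 )= 6/5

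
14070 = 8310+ 5760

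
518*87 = 45066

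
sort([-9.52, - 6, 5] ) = [  -  9.52,  -  6,5 ] 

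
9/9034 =9/9034 = 0.00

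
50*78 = 3900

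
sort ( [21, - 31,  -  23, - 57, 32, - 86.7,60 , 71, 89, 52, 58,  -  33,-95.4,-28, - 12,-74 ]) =[ - 95.4, -86.7, - 74,-57,-33, - 31, - 28, - 23, - 12, 21,32,52, 58, 60, 71, 89 ]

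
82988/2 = 41494 = 41494.00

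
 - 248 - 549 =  - 797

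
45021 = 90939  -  45918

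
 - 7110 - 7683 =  - 14793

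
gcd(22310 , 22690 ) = 10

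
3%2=1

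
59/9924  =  59/9924 = 0.01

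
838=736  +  102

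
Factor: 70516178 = 2^1  *1753^1*20113^1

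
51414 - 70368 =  - 18954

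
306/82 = 3 + 30/41 = 3.73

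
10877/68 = 159+65/68 =159.96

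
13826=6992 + 6834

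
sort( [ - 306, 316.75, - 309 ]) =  [ - 309, - 306,316.75]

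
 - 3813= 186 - 3999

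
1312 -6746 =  - 5434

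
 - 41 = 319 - 360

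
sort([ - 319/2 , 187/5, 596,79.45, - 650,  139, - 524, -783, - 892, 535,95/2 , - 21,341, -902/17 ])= [ - 892 , - 783, - 650 , - 524, - 319/2, - 902/17, - 21,  187/5,95/2, 79.45 , 139,  341, 535,  596 ]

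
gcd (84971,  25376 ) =1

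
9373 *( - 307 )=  - 2877511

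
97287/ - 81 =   -  1202 + 25/27 = -1201.07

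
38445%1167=1101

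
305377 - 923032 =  - 617655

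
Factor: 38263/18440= 83/40 = 2^( - 3 )*5^(- 1)*83^1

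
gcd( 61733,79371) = 8819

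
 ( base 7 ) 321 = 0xa2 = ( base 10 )162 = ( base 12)116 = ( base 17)99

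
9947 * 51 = 507297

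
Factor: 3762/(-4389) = -6/7 = - 2^1*3^1*7^(-1 )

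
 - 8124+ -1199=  - 9323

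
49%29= 20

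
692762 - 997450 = - 304688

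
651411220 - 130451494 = 520959726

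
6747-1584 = 5163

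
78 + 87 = 165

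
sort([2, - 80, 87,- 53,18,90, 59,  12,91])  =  [ - 80 , - 53, 2,12, 18, 59, 87,90,91 ]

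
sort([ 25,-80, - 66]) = [ - 80, - 66,  25]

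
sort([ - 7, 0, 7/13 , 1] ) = [ - 7,0, 7/13, 1]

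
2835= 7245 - 4410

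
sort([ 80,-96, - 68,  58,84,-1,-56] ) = [ - 96, - 68 ,-56,-1,58, 80,84 ] 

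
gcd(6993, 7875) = 63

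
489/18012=163/6004=0.03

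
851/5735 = 23/155  =  0.15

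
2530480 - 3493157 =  - 962677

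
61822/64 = 965 + 31/32  =  965.97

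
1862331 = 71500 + 1790831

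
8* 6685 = 53480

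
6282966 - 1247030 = 5035936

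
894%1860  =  894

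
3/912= 1/304 = 0.00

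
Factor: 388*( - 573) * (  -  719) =2^2*3^1*97^1*191^1 * 719^1 = 159850956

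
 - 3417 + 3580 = 163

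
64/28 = 2 + 2/7 = 2.29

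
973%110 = 93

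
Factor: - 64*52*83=-2^8*13^1*83^1 = - 276224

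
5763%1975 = 1813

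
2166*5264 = 11401824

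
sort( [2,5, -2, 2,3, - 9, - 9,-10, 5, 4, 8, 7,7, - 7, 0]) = [ - 10, - 9, - 9, - 7,  -  2, 0,2,2, 3,4,5 , 5,  7, 7, 8 ]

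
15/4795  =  3/959 = 0.00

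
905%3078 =905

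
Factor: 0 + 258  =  2^1*3^1*43^1 = 258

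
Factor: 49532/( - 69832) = - 2^( - 1 )*43^( -1 )*61^1 = - 61/86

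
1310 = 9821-8511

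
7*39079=273553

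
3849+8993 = 12842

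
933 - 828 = 105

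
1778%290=38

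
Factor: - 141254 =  - 2^1 * 70627^1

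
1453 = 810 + 643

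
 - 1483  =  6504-7987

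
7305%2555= 2195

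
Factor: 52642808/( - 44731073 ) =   -  2^3*19^( - 1 )*71^1*181^( - 1)*13007^( - 1 )*92681^1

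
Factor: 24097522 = 2^1*337^1 * 35753^1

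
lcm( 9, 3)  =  9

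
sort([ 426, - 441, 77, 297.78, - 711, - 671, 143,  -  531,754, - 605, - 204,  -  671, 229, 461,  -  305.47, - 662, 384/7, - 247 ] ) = [ - 711, - 671, - 671, - 662, - 605,  -  531, - 441,-305.47 , - 247 ,-204,384/7, 77 , 143, 229,297.78, 426, 461 , 754]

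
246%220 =26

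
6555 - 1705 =4850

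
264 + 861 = 1125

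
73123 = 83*881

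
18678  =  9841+8837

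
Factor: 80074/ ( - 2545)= - 2^1*5^( - 1)*509^(- 1)*40037^1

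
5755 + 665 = 6420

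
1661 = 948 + 713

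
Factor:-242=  - 2^1*11^2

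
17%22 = 17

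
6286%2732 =822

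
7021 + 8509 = 15530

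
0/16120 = 0 = 0.00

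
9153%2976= 225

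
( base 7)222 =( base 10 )114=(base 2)1110010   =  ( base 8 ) 162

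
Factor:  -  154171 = -151^1*1021^1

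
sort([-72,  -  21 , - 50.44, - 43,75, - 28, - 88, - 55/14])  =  [ - 88, - 72, - 50.44, -43, - 28, - 21 ,-55/14,75]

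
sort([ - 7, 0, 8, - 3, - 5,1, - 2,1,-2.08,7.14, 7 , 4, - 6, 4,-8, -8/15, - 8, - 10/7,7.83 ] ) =[- 8 ,-8, - 7,-6 ,  -  5,-3,-2.08, - 2, - 10/7, - 8/15, 0, 1,  1,4, 4, 7 , 7.14, 7.83, 8 ] 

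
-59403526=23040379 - 82443905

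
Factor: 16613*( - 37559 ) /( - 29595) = 623967667/29595 = 3^( - 1)*5^( - 1)*23^2*37^1*71^1*449^1 * 1973^( - 1 ) 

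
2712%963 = 786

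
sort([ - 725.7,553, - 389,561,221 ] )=[ - 725.7,  -  389 , 221,553, 561] 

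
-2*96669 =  -193338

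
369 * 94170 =34748730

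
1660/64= 415/16 = 25.94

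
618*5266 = 3254388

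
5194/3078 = 2597/1539 = 1.69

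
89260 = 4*22315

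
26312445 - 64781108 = -38468663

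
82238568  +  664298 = 82902866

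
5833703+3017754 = 8851457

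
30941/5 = 30941/5= 6188.20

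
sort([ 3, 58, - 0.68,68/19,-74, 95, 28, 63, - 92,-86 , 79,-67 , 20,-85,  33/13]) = [-92,- 86,-85, - 74, - 67,-0.68,33/13,3 , 68/19 , 20, 28 , 58 , 63, 79, 95]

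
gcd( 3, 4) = 1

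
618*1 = 618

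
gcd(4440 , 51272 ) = 8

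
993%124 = 1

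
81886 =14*5849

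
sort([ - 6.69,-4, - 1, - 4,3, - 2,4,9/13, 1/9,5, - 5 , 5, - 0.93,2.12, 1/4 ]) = [ - 6.69, - 5, - 4, - 4, -2, - 1,- 0.93,1/9 , 1/4 , 9/13,2.12,3 , 4, 5, 5 ]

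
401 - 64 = 337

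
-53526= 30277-83803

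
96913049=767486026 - 670572977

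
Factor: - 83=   -  83^1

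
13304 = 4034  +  9270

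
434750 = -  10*(-43475) 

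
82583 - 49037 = 33546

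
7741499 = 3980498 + 3761001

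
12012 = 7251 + 4761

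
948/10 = 94 + 4/5 = 94.80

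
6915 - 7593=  - 678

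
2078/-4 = - 1039/2= - 519.50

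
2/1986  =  1/993 = 0.00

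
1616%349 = 220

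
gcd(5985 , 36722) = 7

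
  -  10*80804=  -808040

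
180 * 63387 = 11409660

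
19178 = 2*9589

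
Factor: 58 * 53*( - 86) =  - 2^2*29^1*43^1 * 53^1 =- 264364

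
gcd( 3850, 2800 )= 350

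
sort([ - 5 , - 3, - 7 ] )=[ - 7, -5, - 3 ] 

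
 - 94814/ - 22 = 4309 + 8/11  =  4309.73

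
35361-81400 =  - 46039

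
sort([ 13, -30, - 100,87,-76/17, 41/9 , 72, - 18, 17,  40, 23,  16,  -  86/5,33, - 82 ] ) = [-100,  -  82,  -  30, - 18, - 86/5, - 76/17, 41/9, 13,16,17, 23,33,40,72,87] 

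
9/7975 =9/7975=   0.00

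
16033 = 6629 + 9404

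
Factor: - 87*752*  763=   -  2^4*3^1*7^1 *29^1 * 47^1*109^1 =-49918512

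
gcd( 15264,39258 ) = 18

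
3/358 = 3/358=0.01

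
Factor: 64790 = 2^1*5^1*11^1*19^1 * 31^1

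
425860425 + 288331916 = 714192341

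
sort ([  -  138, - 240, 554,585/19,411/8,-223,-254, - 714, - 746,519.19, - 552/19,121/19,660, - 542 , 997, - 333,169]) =[- 746,-714, - 542, -333 , - 254, - 240,- 223, - 138, - 552/19, 121/19,585/19, 411/8,  169,519.19,554, 660,997] 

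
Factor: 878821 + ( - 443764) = 435057  =  3^1*7^1*20717^1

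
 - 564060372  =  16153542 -580213914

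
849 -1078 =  - 229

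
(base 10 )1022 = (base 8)1776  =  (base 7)2660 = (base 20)2B2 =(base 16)3fe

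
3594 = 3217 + 377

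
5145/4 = 1286 + 1/4 = 1286.25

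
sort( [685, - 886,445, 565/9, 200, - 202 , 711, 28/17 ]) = [ - 886, - 202,28/17,565/9,200,445,685,711]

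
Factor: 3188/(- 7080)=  - 2^( - 1 )*3^(-1)*5^( - 1 )*59^(-1)*797^1 = -797/1770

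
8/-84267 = -8/84267= -0.00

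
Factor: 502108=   2^2*125527^1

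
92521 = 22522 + 69999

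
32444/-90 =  - 361 + 23/45 = - 360.49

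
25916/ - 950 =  - 28 + 18/25 = - 27.28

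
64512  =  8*8064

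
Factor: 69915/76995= 3^(-1)*29^( -1)*79^1 = 79/87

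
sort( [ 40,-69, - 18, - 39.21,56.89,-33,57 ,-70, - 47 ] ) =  [ - 70, - 69,-47,-39.21, - 33, - 18, 40, 56.89,57 ] 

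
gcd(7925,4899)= 1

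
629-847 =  - 218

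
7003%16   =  11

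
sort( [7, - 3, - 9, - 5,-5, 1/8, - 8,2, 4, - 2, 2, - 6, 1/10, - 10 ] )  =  [  -  10,-9, - 8 , - 6 , - 5, -5, - 3,-2, 1/10, 1/8,  2, 2, 4, 7 ] 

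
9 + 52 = 61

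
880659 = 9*97851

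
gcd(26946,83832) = 2994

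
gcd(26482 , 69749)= 1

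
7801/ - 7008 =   -  7801/7008  =  - 1.11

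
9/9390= 3/3130 = 0.00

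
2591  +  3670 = 6261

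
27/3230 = 27/3230  =  0.01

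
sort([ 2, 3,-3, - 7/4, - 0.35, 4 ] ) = [ - 3,- 7/4, - 0.35, 2, 3, 4] 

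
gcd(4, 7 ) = 1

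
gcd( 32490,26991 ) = 9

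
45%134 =45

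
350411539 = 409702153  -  59290614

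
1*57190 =57190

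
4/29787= 4/29787= 0.00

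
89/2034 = 89/2034 = 0.04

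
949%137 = 127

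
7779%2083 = 1530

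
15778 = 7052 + 8726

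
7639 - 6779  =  860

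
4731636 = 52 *90993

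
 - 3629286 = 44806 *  ( - 81) 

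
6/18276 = 1/3046= 0.00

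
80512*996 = 80189952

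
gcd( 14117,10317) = 19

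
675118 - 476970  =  198148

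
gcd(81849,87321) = 3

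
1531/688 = 1531/688 = 2.23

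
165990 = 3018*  55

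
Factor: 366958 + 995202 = 1362160= 2^4*5^1*17027^1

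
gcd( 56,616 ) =56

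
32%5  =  2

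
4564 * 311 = 1419404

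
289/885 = 289/885 = 0.33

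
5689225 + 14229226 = 19918451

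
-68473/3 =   -  22825 + 2/3= -22824.33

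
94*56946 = 5352924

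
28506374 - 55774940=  - 27268566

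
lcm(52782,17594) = 52782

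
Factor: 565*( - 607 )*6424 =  - 2203142920 = - 2^3 * 5^1*11^1*73^1*113^1*607^1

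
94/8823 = 94/8823 = 0.01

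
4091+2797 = 6888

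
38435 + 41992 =80427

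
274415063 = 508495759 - 234080696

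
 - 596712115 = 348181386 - 944893501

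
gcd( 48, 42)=6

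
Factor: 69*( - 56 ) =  - 2^3*3^1*7^1*23^1 =- 3864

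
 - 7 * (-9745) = 68215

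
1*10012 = 10012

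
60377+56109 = 116486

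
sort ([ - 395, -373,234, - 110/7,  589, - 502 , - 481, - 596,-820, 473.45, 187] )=[-820, - 596, - 502, - 481, - 395, - 373,- 110/7, 187,234,473.45,589] 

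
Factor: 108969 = 3^1*7^1*5189^1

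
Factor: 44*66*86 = 249744 = 2^4*3^1*11^2*43^1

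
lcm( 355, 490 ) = 34790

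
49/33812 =49/33812 =0.00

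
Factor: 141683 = 19^1*7457^1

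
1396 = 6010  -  4614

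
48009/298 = 48009/298 = 161.10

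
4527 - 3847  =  680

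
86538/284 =43269/142 = 304.71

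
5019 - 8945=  - 3926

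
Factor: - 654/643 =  - 2^1*3^1*109^1*643^(-1)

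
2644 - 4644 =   -  2000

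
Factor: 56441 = 7^1*11^1*733^1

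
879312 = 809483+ 69829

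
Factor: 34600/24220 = 10/7 = 2^1 * 5^1* 7^(- 1 )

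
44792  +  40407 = 85199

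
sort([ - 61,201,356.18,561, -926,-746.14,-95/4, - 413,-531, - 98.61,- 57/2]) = [ - 926, - 746.14,-531, - 413, - 98.61, - 61,  -  57/2, - 95/4,201,356.18 , 561 ] 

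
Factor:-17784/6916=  - 2^1*3^2*7^( - 1 ) = - 18/7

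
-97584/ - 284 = 343 + 43/71 = 343.61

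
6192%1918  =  438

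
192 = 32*6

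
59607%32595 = 27012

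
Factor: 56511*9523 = 538154253 = 3^3*7^1*13^1*23^1*89^1*107^1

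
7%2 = 1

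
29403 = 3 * 9801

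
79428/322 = 39714/161 = 246.67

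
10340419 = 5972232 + 4368187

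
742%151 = 138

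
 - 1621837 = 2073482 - 3695319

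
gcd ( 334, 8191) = 1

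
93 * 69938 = 6504234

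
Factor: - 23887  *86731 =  - 2071743397 = - 43^1*2017^1*23887^1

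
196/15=196/15 = 13.07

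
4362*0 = 0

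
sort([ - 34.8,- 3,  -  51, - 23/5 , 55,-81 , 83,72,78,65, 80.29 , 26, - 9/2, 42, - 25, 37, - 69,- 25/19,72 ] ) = [ - 81, -69, - 51 , - 34.8,-25, - 23/5,-9/2, - 3,-25/19,26, 37,  42,55,  65, 72,72,78,  80.29,83]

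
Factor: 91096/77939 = 2^3*193^1*1321^( - 1) = 1544/1321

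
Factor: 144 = 2^4*3^2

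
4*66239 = 264956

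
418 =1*418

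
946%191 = 182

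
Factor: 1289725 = 5^2 * 23^1*2243^1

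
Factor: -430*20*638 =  - 5486800 = - 2^4 * 5^2*11^1*29^1* 43^1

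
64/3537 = 64/3537 = 0.02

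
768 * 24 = 18432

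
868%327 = 214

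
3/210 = 1/70=0.01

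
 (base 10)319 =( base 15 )164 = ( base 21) F4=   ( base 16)13f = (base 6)1251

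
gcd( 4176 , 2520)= 72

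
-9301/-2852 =3  +  745/2852  =  3.26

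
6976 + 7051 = 14027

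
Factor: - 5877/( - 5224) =9/8 = 2^( - 3) * 3^2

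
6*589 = 3534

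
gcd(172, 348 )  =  4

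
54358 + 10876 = 65234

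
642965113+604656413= 1247621526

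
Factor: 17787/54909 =3^( -1 )*7^2*11^2*6101^( - 1) = 5929/18303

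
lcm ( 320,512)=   2560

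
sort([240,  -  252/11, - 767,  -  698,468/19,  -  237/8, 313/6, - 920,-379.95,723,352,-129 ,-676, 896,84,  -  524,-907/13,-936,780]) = [ - 936,-920,-767 ,  -  698, - 676, - 524,  -  379.95,-129,- 907/13, - 237/8 ,-252/11,468/19,313/6,84,240, 352,723,780,896 ] 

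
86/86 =1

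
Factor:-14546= - 2^1*7^1*1039^1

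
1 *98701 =98701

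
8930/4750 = 1 + 22/25 = 1.88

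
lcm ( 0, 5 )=0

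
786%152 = 26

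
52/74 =26/37 = 0.70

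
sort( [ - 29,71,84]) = [ - 29, 71,84]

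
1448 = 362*4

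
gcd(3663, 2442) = 1221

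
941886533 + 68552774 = 1010439307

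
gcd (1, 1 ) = 1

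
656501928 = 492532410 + 163969518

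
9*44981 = 404829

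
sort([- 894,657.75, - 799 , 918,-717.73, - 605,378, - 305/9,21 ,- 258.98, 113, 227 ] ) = [ - 894,  -  799,-717.73, - 605,-258.98, - 305/9,21,113, 227, 378, 657.75, 918]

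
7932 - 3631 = 4301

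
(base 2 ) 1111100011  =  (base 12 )6AB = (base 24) 1HB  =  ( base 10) 995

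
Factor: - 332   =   - 2^2*83^1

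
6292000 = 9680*650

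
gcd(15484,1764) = 196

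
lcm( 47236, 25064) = 1228136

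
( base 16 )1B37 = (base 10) 6967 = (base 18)1391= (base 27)9F1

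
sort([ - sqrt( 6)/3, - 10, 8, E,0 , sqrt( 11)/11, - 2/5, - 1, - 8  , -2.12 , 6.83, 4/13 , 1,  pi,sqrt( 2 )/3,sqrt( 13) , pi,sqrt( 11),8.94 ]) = [ - 10, - 8 ,  -  2.12, -1, - sqrt( 6)/3, - 2/5,0 , sqrt ( 11 ) /11, 4/13, sqrt(2 )/3,1 , E,pi , pi,  sqrt( 11 ), sqrt( 13 ),6.83,8 , 8.94]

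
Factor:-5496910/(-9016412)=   2^ (-1)  *  5^1*19^ ( - 1)*31^( - 1)*43^(  -  1)*89^(-1)*549691^1  =  2748455/4508206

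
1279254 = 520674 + 758580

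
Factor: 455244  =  2^2 * 3^1*59^1 * 643^1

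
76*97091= 7378916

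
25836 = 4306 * 6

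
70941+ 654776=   725717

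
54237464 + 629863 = 54867327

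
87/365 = 87/365 = 0.24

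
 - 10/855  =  -1 + 169/171=- 0.01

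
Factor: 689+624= 13^1 * 101^1 = 1313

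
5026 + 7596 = 12622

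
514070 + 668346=1182416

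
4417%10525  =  4417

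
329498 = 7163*46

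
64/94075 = 64/94075= 0.00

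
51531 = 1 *51531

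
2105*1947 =4098435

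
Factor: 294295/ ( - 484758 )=- 2^( - 1 ) * 3^ (  -  3 )*5^1*47^(-1 )*71^1*191^(-1)*829^1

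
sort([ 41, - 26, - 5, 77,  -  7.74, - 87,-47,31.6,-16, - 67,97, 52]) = [ - 87, - 67, -47, - 26, - 16, - 7.74, - 5, 31.6, 41, 52, 77,97] 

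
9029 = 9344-315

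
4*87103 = 348412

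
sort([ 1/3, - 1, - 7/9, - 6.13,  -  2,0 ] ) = [ - 6.13, - 2, - 1, - 7/9,0,1/3] 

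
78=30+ 48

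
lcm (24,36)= 72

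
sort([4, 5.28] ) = [4, 5.28 ]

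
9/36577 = 9/36577= 0.00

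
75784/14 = 5413 + 1/7 = 5413.14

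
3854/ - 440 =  - 9  +  53/220 =- 8.76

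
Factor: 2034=2^1 * 3^2*113^1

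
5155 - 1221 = 3934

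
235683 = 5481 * 43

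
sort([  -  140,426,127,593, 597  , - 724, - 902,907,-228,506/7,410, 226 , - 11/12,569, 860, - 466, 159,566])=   [  -  902, - 724, - 466,  -  228, -140,  -  11/12,506/7 , 127,159,226, 410,426,  566, 569,593, 597,860, 907 ] 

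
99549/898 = 110 + 769/898= 110.86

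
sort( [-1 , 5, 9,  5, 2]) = [ - 1, 2, 5, 5,9]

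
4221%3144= 1077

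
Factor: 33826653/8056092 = 2^(-2)*3^3*  7^1*11^( - 1 )*59659^1*61031^(-1) = 11275551/2685364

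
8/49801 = 8/49801 =0.00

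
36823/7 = 5260 + 3/7= 5260.43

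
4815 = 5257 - 442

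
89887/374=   89887/374 = 240.34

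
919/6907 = 919/6907 = 0.13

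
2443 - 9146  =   - 6703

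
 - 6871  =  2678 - 9549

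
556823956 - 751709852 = - 194885896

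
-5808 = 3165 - 8973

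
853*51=43503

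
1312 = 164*8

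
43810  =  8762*5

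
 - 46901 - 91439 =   -  138340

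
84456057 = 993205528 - 908749471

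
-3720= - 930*4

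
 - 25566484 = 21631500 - 47197984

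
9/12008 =9/12008 = 0.00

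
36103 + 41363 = 77466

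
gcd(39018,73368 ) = 6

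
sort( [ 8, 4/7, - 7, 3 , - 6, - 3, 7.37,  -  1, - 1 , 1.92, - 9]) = [ - 9 ,  -  7, - 6 , - 3, - 1,-1,4/7,1.92,3,7.37, 8] 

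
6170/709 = 6170/709 = 8.70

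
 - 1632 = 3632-5264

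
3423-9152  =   - 5729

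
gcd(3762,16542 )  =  18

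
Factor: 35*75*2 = 2^1*3^1*5^3*7^1  =  5250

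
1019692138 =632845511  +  386846627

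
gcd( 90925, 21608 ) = 1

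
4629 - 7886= - 3257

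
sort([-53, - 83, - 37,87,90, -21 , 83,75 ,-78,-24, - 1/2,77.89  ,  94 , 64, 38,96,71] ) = [ - 83, -78, - 53,  -  37, -24,-21, - 1/2, 38,64,71,75,77.89, 83,87,90,94,  96 ]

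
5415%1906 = 1603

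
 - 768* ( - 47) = 36096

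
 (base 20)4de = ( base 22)3J4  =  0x752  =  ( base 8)3522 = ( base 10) 1874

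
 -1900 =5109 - 7009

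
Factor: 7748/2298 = 2^1*3^( - 1 )*13^1*149^1 * 383^( - 1 ) = 3874/1149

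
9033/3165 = 3011/1055 = 2.85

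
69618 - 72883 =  - 3265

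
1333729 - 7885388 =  - 6551659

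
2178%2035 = 143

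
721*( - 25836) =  - 18627756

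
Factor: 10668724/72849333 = 2^2*3^ ( - 1)*11^1*17^2 * 41^ (- 1)*653^( - 1)*839^1 * 907^( - 1 )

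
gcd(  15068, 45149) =1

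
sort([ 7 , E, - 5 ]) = [ - 5,E,7] 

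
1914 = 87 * 22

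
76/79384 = 19/19846 = 0.00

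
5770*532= 3069640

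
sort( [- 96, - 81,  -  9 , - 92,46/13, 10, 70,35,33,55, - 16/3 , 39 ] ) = [ - 96, - 92 ,  -  81, - 9, - 16/3,46/13,10, 33, 35,39,55,  70 ] 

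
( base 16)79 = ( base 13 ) 94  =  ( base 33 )3M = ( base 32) 3P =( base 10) 121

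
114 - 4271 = - 4157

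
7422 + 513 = 7935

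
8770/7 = 8770/7 = 1252.86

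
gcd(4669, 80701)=1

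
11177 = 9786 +1391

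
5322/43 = 123  +  33/43 = 123.77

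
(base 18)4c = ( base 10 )84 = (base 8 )124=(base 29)2Q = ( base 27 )33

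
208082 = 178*1169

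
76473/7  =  76473/7 = 10924.71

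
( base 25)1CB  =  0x3a8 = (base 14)4AC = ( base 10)936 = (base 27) 17i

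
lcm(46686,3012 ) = 93372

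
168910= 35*4826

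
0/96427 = 0 = 0.00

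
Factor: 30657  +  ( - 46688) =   -  16031=- 17^1*23^1*41^1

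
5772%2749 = 274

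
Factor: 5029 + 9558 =29^1 * 503^1 = 14587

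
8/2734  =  4/1367  =  0.00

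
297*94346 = 28020762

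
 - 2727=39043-41770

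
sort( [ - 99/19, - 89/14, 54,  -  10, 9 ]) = [-10, - 89/14, - 99/19, 9, 54]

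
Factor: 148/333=2^2*3^( - 2) = 4/9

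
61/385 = 61/385= 0.16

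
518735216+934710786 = 1453446002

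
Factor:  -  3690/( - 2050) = 9/5 =3^2*5^( - 1) 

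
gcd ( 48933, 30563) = 1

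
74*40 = 2960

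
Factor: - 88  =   - 2^3*11^1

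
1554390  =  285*5454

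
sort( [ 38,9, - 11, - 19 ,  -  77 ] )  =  [ - 77, - 19, - 11 , 9,  38 ] 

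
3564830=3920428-355598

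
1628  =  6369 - 4741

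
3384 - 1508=1876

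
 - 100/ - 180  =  5/9= 0.56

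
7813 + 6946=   14759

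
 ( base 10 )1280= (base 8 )2400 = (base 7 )3506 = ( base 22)2e4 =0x500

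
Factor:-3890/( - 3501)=10/9 = 2^1*3^(-2)*5^1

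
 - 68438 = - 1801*38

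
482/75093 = 482/75093 = 0.01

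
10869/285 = 38 + 13/95 = 38.14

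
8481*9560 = 81078360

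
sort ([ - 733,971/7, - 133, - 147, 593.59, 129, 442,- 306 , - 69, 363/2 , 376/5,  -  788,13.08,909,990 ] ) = [  -  788, - 733, - 306, - 147 ,-133,  -  69, 13.08,376/5,129, 971/7,363/2,  442, 593.59,909,990 ]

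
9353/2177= 4+645/2177 = 4.30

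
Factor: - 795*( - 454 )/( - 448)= - 2^(  -  5)*3^1 * 5^1 * 7^(-1)*53^1 * 227^1 = - 180465/224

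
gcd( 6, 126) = 6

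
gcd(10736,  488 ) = 488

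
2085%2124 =2085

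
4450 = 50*89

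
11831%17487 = 11831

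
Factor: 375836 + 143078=2^1*11^1 * 103^1*229^1 = 518914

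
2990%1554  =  1436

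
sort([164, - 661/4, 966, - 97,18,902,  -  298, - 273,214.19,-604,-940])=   [- 940,- 604,-298,- 273, - 661/4, - 97, 18, 164,214.19,902,966] 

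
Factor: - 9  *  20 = -180 = - 2^2*3^2*5^1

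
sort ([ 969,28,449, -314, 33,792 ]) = [ - 314,28,33,  449, 792 , 969 ] 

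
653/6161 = 653/6161 = 0.11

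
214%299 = 214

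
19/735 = 19/735= 0.03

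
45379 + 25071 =70450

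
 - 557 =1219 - 1776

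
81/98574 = 27/32858 = 0.00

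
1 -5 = -4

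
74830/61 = 74830/61 = 1226.72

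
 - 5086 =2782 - 7868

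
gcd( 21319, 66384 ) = 1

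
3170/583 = 5+255/583=5.44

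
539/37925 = 539/37925 = 0.01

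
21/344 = 21/344 = 0.06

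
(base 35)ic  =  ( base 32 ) k2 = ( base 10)642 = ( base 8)1202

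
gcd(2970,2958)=6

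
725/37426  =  725/37426 = 0.02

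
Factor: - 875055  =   - 3^1*5^1* 58337^1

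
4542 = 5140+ - 598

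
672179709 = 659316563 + 12863146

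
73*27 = 1971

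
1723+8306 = 10029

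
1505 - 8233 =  - 6728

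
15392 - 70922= - 55530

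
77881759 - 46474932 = 31406827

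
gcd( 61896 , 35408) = 8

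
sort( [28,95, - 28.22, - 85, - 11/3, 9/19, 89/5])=[-85,  -  28.22, - 11/3, 9/19, 89/5, 28,95] 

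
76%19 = 0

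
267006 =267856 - 850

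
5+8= 13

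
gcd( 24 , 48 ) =24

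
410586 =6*68431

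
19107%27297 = 19107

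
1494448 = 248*6026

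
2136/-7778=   -  1+2821/3889 = - 0.27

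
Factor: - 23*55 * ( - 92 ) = 2^2*5^1*11^1 * 23^2 = 116380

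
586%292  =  2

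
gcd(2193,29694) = 3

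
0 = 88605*0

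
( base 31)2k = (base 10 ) 82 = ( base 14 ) 5c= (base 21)3j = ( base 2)1010010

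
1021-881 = 140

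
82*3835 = 314470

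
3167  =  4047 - 880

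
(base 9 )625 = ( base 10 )509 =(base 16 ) 1fd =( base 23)m3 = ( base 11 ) 423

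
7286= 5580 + 1706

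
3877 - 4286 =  - 409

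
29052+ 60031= 89083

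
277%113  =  51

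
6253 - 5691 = 562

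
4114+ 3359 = 7473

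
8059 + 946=9005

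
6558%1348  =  1166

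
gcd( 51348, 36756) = 12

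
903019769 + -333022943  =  569996826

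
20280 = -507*( - 40 )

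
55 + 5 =60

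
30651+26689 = 57340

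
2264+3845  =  6109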